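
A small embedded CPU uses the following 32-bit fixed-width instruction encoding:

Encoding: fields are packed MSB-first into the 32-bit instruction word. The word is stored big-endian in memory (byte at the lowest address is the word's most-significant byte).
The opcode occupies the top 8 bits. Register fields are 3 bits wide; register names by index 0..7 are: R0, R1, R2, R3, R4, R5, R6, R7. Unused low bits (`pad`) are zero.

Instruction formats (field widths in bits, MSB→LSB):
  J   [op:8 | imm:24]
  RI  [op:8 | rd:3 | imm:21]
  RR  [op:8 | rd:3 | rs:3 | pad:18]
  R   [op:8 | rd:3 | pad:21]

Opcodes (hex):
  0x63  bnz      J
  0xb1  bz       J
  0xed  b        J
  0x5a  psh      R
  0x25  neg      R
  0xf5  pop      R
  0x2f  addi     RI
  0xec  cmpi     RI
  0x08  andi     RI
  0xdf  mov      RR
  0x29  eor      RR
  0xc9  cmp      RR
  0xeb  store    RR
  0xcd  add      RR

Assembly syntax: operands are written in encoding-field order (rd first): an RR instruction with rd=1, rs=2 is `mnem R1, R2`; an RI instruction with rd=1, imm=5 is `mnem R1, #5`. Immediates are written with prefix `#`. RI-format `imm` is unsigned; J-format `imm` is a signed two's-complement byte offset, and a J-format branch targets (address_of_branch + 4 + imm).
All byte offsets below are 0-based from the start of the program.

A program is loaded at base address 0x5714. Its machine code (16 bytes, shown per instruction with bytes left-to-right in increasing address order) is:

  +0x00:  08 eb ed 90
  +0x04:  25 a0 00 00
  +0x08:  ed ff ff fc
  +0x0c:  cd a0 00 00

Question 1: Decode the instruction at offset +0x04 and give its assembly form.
off 0x04: read 25 a0 00 00 as big → 0x25a00000
  top 8b → 0x25 → neg [R]
  rd@[23:21]=0x5 ⇒ R5

neg R5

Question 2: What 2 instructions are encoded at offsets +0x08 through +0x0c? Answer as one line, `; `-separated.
b #-4; add R5, R0

[08] ed ff ff fc → 0xedfffffc
  opcode bits[31:24]=0xed: b/J
  imm: (w>>0)&0xffffff=0xfffffc (s24→-4) → #-4
[0c] cd a0 00 00 → 0xcda00000
  opcode bits[31:24]=0xcd: add/RR
  rd: (w>>21)&0x7=0x5 → R5
  rs: (w>>18)&0x7=0x0 → R0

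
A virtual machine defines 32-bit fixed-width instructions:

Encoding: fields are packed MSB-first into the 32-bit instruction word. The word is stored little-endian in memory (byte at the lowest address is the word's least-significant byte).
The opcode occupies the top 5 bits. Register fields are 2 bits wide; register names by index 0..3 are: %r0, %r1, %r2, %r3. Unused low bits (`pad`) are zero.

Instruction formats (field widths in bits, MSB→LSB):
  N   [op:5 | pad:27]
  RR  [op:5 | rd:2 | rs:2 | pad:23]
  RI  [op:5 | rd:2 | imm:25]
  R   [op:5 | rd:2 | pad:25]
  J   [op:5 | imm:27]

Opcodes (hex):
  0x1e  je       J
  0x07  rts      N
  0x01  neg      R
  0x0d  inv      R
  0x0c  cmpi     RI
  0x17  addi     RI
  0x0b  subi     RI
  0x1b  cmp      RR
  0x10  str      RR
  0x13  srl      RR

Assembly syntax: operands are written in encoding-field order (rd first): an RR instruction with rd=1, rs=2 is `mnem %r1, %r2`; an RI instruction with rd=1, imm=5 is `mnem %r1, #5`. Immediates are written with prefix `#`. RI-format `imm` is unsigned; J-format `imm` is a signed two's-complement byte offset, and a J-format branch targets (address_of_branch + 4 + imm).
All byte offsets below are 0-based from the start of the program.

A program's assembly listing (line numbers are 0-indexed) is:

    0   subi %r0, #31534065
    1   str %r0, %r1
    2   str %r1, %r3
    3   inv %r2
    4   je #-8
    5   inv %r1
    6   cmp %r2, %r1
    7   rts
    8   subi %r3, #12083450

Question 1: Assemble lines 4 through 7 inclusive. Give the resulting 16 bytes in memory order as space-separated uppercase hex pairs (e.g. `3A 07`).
F8 FF FF F7 00 00 00 6A 00 00 80 DC 00 00 00 38

line 4 (je): pack op=0x1e:5|imm=-8:27 = 0xf7fffff8; little→ f8 ff ff f7
line 5 (inv): pack op=0xd:5|rd=1:2|pad=0:25 = 0x6a000000; little→ 00 00 00 6a
line 6 (cmp): pack op=0x1b:5|rd=2:2|rs=1:2|pad=0:23 = 0xdc800000; little→ 00 00 80 dc
line 7 (rts): pack op=0x7:5|pad=0:27 = 0x38000000; little→ 00 00 00 38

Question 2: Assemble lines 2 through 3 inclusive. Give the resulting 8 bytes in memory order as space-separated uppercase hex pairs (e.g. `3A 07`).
00 00 80 83 00 00 00 6C

L2: str op=0x10:5|rd=1:2|rs=3:2|pad=0:23 ⇒ 0x83800000 ⇒ little 00 00 80 83
L3: inv op=0xd:5|rd=2:2|pad=0:25 ⇒ 0x6c000000 ⇒ little 00 00 00 6c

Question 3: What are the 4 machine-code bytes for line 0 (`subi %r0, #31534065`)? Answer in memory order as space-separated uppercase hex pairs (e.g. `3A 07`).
F1 2B E1 59

L0: subi op=0xb:5|rd=0:2|imm=31534065:25 ⇒ 0x59e12bf1 ⇒ little f1 2b e1 59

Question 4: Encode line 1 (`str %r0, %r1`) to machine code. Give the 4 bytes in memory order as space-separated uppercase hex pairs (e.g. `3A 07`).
L1: str op=0x10:5|rd=0:2|rs=1:2|pad=0:23 ⇒ 0x80800000 ⇒ little 00 00 80 80

00 00 80 80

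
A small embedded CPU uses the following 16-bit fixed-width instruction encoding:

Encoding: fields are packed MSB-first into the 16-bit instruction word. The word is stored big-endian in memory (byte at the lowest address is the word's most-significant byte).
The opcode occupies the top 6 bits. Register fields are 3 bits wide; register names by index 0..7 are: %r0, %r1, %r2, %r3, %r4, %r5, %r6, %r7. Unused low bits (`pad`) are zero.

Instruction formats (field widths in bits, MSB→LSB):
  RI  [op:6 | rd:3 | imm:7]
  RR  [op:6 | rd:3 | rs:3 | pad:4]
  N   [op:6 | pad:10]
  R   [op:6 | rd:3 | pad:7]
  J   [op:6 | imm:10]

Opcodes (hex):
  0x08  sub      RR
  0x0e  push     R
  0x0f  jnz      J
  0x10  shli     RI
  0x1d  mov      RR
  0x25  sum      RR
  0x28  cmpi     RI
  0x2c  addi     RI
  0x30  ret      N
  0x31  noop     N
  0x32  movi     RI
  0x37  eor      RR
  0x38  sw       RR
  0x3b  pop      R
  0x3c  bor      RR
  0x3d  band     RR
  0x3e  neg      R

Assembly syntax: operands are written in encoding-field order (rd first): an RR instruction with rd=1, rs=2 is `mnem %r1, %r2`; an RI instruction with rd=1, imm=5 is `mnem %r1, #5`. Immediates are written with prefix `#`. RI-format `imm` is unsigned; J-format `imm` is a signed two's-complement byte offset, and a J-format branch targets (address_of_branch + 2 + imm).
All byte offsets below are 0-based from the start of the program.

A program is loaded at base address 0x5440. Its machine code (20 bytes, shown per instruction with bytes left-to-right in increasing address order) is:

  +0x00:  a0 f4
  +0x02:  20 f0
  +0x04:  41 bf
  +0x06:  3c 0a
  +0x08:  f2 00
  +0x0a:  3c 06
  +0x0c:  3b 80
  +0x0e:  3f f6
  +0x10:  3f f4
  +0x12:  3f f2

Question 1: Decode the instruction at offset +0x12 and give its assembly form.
jnz #-14

@+12  big-endian(3f f2) = 0x3ff2
  opcode bits[15:10]=0xf: jnz/J
  imm@[9:0]=0x3f2 (s10→-14) ⇒ #-14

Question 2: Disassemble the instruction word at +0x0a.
jnz #6

[0a] 3c 06 → 0x3c06
  opcode bits[15:10]=0xf: jnz/J
  [9:0] imm=6 = #6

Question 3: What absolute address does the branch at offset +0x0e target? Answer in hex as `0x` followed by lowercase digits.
+0x0e: 3f f6 ⇒ word 0x3ff6 (big)
  top 6b → 0xf → jnz [J]
  imm@[9:0]=0x3f6 (s10→-10) ⇒ #-10
  target = base 0x5440 + off 0x0e + 2 + imm -10 = 0x5446

0x5446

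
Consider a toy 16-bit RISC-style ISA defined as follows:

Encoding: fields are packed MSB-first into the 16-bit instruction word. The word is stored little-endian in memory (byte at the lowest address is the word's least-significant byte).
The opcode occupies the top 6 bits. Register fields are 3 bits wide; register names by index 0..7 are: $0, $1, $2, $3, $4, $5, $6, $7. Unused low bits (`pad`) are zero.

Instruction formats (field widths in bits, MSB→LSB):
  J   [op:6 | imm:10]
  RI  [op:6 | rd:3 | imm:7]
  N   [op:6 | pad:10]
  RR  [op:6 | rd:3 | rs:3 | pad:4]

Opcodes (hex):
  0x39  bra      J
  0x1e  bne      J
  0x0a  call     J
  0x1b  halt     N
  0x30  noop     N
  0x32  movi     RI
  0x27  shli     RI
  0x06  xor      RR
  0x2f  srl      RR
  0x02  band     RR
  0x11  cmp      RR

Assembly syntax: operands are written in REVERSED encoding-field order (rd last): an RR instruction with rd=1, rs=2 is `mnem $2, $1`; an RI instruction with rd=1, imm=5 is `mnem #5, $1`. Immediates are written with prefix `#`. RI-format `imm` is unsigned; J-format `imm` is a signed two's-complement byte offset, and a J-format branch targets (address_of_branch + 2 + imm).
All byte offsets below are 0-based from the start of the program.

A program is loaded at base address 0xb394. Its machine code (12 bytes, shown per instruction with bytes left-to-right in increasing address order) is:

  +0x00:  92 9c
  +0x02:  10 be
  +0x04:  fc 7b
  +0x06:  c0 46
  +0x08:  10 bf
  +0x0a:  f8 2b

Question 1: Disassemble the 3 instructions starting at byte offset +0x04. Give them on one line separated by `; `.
bne #-4; cmp $4, $5; srl $1, $6

off 0x04: read fc 7b as little → 0x7bfc
  op=0x7bfc>>10=0x1e ⇒ bne (J)
  imm@[9:0]=0x3fc (s10→-4) ⇒ #-4
off 0x06: read c0 46 as little → 0x46c0
  op=0x46c0>>10=0x11 ⇒ cmp (RR)
  rd@[9:7]=0x5 ⇒ $5
  rs@[6:4]=0x4 ⇒ $4
off 0x08: read 10 bf as little → 0xbf10
  op=0xbf10>>10=0x2f ⇒ srl (RR)
  rd@[9:7]=0x6 ⇒ $6
  rs@[6:4]=0x1 ⇒ $1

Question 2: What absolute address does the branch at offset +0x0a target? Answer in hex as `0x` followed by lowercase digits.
0xb398

off 0x0a: read f8 2b as little → 0x2bf8
  op=0x2bf8>>10=0xa ⇒ call (J)
  imm@[9:0]=0x3f8 (s10→-8) ⇒ #-8
  target = base 0xb394 + off 0x0a + 2 + imm -8 = 0xb398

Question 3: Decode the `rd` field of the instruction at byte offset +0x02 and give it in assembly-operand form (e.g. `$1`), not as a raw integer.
+0x02: 10 be ⇒ word 0xbe10 (little)
  top 6b → 0x2f → srl [RR]
  rd@[9:7]=0x4 ⇒ $4
  rs@[6:4]=0x1 ⇒ $1

$4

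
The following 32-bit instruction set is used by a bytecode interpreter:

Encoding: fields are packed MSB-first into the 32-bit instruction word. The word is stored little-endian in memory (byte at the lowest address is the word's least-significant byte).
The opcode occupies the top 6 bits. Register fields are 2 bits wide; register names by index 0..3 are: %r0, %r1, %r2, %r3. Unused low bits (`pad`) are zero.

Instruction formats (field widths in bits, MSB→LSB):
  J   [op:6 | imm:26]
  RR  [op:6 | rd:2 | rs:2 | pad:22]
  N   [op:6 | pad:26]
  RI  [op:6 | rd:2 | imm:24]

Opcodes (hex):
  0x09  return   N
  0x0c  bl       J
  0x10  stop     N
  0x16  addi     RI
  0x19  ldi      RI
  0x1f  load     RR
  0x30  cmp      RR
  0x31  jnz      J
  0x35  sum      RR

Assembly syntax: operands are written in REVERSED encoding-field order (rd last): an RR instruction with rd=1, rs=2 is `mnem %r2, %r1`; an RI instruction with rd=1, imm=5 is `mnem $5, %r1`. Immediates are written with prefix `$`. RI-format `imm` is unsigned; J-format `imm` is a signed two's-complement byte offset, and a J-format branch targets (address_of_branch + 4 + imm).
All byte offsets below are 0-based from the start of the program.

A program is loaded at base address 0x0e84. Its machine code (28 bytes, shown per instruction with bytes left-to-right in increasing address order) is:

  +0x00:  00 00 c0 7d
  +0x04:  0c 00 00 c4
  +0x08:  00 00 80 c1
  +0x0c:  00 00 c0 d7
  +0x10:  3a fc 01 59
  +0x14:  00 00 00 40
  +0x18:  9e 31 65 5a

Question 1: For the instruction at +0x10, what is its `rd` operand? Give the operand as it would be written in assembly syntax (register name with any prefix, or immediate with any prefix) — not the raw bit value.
@+10  little-endian(3a fc 01 59) = 0x5901fc3a
  op=0x5901fc3a>>26=0x16 ⇒ addi (RI)
  rd: (w>>24)&0x3=0x1 → %r1
  imm: (w>>0)&0xffffff=0x1fc3a → $130106

%r1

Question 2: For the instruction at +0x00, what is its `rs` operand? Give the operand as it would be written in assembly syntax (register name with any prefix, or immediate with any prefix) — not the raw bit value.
%r3

@+00  little-endian(00 00 c0 7d) = 0x7dc00000
  op=0x7dc00000>>26=0x1f ⇒ load (RR)
  rd@[25:24]=0x1 ⇒ %r1
  rs@[23:22]=0x3 ⇒ %r3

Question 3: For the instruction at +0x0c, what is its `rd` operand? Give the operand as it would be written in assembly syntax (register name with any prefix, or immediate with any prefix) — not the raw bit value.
off 0x0c: read 00 00 c0 d7 as little → 0xd7c00000
  op=0xd7c00000>>26=0x35 ⇒ sum (RR)
  [25:24] rd=3 = %r3
  [23:22] rs=3 = %r3

%r3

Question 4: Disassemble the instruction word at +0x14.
+0x14: 00 00 00 40 ⇒ word 0x40000000 (little)
  top 6b → 0x10 → stop [N]

stop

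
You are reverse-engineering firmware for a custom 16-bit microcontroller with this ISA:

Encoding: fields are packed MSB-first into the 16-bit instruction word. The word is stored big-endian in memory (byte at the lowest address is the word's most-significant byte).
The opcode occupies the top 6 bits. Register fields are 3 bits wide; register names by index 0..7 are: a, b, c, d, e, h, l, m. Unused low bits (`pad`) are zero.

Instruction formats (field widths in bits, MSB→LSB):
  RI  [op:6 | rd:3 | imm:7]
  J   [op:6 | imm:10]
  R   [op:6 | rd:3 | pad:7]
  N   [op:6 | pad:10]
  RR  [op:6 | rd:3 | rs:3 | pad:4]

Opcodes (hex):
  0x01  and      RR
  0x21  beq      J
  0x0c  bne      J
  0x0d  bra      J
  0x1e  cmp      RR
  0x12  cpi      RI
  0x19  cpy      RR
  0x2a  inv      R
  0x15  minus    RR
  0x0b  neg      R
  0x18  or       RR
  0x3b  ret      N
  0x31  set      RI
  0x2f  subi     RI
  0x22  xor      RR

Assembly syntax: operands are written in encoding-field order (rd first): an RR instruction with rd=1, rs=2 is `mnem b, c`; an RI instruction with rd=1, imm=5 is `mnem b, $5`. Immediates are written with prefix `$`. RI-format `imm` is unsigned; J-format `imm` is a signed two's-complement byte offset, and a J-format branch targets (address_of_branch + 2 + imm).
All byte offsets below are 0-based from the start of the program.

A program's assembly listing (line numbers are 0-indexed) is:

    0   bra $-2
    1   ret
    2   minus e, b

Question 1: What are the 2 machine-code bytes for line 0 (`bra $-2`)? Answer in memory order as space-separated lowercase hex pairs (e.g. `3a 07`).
L0: bra op=0xd:6|imm=-2:10 ⇒ 0x37fe ⇒ big 37 fe

37 fe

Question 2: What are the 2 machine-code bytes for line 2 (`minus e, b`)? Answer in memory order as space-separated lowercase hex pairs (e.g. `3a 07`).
L2: minus op=0x15:6|rd=4:3|rs=1:3|pad=0:4 ⇒ 0x5610 ⇒ big 56 10

56 10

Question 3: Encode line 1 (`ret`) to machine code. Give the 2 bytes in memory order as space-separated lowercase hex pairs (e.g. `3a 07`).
ec 00

L1: ret op=0x3b:6|pad=0:10 ⇒ 0xec00 ⇒ big ec 00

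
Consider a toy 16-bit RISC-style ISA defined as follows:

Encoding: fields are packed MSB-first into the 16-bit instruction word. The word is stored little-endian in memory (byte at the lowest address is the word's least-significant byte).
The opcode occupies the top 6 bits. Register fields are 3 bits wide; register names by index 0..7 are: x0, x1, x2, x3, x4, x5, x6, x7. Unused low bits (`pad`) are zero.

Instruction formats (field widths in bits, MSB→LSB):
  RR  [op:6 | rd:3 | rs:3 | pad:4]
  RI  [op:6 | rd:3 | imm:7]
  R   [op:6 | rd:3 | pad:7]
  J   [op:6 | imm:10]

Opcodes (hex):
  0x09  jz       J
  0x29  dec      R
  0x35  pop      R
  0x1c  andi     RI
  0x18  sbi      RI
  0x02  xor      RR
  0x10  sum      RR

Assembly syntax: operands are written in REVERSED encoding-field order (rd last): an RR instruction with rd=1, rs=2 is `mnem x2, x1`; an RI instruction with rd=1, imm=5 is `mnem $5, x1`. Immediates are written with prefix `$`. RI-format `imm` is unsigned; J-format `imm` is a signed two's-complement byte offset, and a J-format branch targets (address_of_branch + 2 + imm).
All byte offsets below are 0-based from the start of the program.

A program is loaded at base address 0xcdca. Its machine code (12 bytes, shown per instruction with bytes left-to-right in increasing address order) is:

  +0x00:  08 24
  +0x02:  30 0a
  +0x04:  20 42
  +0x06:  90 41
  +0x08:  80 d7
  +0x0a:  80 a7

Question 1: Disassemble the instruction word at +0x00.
jz $8

@+00  little-endian(08 24) = 0x2408
  top 6b → 0x9 → jz [J]
  [9:0] imm=8 = $8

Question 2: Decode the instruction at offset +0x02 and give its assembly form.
+0x02: 30 0a ⇒ word 0x0a30 (little)
  op=0x0a30>>10=0x2 ⇒ xor (RR)
  rd@[9:7]=0x4 ⇒ x4
  rs@[6:4]=0x3 ⇒ x3

xor x3, x4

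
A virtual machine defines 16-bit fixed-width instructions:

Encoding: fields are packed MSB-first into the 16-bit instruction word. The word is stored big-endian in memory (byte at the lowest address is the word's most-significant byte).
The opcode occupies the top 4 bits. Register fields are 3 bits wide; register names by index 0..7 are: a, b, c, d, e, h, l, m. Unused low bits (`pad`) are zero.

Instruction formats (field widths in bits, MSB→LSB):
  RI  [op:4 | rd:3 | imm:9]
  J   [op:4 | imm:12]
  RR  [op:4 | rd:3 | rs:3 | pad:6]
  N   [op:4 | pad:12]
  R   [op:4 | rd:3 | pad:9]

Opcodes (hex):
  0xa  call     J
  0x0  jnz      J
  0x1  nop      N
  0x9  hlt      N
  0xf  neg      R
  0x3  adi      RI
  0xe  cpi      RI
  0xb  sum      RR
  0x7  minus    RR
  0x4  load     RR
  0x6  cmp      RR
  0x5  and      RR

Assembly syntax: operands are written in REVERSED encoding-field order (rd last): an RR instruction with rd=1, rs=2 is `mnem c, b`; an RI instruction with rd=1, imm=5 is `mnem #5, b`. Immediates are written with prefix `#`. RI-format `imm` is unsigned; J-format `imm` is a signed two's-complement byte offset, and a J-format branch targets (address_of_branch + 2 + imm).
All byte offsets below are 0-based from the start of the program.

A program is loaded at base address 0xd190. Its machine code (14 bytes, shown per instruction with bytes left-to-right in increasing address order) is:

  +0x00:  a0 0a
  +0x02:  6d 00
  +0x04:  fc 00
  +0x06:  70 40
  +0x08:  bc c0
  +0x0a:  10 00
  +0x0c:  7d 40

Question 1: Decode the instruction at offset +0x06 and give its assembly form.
+0x06: 70 40 ⇒ word 0x7040 (big)
  op=0x7040>>12=0x7 ⇒ minus (RR)
  rd@[11:9]=0x0 ⇒ a
  rs@[8:6]=0x1 ⇒ b

minus b, a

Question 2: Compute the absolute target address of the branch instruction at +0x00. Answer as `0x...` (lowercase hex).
0xd19c

+0x00: a0 0a ⇒ word 0xa00a (big)
  top 4b → 0xa → call [J]
  imm@[11:0]=0xa ⇒ #10
  target = base 0xd190 + off 0x00 + 2 + imm 10 = 0xd19c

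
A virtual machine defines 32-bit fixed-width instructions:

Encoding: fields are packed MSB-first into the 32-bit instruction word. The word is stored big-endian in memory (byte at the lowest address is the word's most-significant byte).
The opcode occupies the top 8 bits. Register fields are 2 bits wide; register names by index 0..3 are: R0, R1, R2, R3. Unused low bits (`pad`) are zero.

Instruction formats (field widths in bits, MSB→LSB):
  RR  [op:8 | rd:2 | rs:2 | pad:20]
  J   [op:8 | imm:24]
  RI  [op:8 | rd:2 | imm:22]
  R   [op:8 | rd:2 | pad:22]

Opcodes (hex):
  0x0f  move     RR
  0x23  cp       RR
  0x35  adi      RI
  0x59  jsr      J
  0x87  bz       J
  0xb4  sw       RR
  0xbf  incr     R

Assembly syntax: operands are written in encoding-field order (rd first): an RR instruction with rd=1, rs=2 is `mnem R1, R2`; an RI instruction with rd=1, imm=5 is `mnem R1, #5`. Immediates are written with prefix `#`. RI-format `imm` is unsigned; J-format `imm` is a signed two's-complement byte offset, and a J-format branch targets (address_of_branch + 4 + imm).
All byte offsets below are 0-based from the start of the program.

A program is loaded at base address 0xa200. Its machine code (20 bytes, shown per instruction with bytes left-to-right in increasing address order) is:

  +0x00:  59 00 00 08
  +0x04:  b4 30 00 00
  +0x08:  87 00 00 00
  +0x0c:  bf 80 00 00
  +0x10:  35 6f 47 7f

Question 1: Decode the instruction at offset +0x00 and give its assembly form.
jsr #8

off 0x00: read 59 00 00 08 as big → 0x59000008
  top 8b → 0x59 → jsr [J]
  imm: (w>>0)&0xffffff=0x8 → #8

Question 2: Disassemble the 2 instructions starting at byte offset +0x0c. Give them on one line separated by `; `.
incr R2; adi R1, #3098495

+0x0c: bf 80 00 00 ⇒ word 0xbf800000 (big)
  opcode bits[31:24]=0xbf: incr/R
  [23:22] rd=2 = R2
+0x10: 35 6f 47 7f ⇒ word 0x356f477f (big)
  opcode bits[31:24]=0x35: adi/RI
  [23:22] rd=1 = R1
  [21:0] imm=3098495 = #3098495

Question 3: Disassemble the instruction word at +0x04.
[04] b4 30 00 00 → 0xb4300000
  op=0xb4300000>>24=0xb4 ⇒ sw (RR)
  rd: (w>>22)&0x3=0x0 → R0
  rs: (w>>20)&0x3=0x3 → R3

sw R0, R3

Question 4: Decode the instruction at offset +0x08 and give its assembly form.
off 0x08: read 87 00 00 00 as big → 0x87000000
  op=0x87000000>>24=0x87 ⇒ bz (J)
  imm@[23:0]=0x0 ⇒ #0

bz #0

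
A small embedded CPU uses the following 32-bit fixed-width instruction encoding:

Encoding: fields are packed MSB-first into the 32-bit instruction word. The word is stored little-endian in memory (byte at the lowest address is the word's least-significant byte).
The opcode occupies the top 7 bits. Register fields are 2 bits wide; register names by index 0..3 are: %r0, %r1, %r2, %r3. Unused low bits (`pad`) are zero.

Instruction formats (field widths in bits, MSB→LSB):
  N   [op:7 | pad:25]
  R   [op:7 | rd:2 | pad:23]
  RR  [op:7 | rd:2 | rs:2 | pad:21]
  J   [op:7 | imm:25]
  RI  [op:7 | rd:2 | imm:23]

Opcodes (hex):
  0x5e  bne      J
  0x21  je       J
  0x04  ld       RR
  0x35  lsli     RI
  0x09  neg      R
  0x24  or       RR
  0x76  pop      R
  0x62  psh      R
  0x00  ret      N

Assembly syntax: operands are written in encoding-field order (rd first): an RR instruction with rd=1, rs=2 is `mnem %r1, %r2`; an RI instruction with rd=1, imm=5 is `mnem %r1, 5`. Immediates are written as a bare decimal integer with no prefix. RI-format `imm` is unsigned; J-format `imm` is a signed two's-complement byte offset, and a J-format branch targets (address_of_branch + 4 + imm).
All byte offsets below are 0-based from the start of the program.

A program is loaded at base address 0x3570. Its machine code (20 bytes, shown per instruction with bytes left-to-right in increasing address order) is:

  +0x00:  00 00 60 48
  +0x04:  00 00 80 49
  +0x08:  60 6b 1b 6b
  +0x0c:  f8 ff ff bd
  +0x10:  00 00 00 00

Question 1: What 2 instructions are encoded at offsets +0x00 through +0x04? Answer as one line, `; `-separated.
or %r0, %r3; or %r3, %r0

@+00  little-endian(00 00 60 48) = 0x48600000
  top 7b → 0x24 → or [RR]
  [24:23] rd=0 = %r0
  [22:21] rs=3 = %r3
@+04  little-endian(00 00 80 49) = 0x49800000
  top 7b → 0x24 → or [RR]
  [24:23] rd=3 = %r3
  [22:21] rs=0 = %r0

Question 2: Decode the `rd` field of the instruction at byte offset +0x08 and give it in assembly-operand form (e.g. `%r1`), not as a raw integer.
off 0x08: read 60 6b 1b 6b as little → 0x6b1b6b60
  opcode bits[31:25]=0x35: lsli/RI
  [24:23] rd=2 = %r2
  [22:0] imm=1796960 = 1796960

%r2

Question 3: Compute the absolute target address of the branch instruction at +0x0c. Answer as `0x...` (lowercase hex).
0x3578

@+0c  little-endian(f8 ff ff bd) = 0xbdfffff8
  top 7b → 0x5e → bne [J]
  imm: (w>>0)&0x1ffffff=0x1fffff8 (s25→-8) → -8
  target = base 0x3570 + off 0x0c + 4 + imm -8 = 0x3578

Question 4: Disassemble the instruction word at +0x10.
ret

[10] 00 00 00 00 → 0x00000000
  top 7b → 0x0 → ret [N]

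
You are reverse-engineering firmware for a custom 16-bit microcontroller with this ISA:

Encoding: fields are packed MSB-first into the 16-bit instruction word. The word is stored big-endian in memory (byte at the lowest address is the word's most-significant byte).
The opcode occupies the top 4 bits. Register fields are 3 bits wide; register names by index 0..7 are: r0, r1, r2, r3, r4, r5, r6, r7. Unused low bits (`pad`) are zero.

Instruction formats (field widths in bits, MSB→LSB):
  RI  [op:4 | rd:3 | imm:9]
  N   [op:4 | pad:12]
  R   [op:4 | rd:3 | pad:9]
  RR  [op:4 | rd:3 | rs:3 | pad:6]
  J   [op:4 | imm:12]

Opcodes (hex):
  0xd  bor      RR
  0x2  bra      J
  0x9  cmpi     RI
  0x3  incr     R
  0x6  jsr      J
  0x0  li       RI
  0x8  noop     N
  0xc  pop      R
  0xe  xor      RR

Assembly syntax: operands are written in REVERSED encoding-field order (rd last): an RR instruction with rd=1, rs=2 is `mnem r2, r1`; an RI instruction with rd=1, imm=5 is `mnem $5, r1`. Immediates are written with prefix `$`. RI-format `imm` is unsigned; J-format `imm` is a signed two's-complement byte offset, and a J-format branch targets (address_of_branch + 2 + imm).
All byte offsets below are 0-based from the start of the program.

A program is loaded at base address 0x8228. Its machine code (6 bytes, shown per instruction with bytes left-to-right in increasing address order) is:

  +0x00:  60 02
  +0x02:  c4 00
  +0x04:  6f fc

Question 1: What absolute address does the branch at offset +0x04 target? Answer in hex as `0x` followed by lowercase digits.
0x822a

[04] 6f fc → 0x6ffc
  opcode bits[15:12]=0x6: jsr/J
  [11:0] imm=4092 (s12→-4) = $-4
  target = base 0x8228 + off 0x04 + 2 + imm -4 = 0x822a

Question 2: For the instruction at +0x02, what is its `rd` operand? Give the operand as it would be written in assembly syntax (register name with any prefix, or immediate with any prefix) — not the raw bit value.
r2

[02] c4 00 → 0xc400
  top 4b → 0xc → pop [R]
  [11:9] rd=2 = r2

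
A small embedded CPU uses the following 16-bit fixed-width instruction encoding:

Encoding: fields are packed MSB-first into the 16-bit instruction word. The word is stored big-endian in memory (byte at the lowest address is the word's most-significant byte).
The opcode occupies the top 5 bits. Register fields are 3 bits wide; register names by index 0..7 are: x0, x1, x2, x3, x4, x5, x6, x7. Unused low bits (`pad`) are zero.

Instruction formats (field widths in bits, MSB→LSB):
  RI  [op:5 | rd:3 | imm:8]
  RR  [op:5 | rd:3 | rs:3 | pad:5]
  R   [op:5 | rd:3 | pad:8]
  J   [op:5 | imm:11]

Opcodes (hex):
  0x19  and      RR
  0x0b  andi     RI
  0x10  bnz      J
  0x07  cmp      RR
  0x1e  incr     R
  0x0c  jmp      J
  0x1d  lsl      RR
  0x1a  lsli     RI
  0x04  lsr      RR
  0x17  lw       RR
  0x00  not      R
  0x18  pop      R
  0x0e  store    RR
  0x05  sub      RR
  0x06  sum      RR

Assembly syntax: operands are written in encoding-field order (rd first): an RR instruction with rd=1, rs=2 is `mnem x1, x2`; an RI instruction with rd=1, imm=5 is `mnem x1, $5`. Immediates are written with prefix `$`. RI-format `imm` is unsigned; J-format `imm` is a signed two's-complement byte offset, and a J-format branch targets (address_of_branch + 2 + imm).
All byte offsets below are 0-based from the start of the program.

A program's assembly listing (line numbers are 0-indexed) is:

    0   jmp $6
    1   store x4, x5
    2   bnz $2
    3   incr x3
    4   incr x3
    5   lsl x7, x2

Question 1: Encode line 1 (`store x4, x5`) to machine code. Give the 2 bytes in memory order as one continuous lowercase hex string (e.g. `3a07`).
74a0

1. store fields op=0xe:5|rd=4:3|rs=5:3|pad=0:5 → word 74a0h → 74 a0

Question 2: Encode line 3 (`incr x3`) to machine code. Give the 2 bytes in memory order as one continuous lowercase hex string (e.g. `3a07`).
line 3 (incr): pack op=0x1e:5|rd=3:3|pad=0:8 = 0xf300; big→ f3 00

f300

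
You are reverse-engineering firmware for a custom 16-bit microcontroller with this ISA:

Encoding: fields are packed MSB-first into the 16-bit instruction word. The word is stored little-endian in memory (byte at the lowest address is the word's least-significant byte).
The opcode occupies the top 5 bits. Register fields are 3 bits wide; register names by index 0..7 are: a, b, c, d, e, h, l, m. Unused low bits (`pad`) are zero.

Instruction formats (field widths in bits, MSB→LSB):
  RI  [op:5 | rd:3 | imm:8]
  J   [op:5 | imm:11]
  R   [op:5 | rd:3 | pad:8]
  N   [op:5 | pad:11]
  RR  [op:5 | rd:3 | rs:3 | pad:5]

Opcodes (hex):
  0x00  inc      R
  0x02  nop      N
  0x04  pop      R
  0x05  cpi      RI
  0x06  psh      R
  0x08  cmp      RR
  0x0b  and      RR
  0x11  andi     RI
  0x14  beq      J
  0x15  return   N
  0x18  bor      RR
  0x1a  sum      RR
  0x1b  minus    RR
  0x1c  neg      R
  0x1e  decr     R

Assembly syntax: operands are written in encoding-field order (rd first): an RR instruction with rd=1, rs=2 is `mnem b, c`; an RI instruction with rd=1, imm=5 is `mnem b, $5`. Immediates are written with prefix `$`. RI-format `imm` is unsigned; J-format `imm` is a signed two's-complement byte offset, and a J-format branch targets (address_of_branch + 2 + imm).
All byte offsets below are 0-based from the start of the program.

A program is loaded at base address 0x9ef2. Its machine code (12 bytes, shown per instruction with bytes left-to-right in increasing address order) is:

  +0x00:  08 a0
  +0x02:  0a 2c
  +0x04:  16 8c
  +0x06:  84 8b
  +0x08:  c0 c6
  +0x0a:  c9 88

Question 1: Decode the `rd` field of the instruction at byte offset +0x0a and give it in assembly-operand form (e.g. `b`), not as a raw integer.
[0a] c9 88 → 0x88c9
  opcode bits[15:11]=0x11: andi/RI
  rd: (w>>8)&0x7=0x0 → a
  imm: (w>>0)&0xff=0xc9 → $201

a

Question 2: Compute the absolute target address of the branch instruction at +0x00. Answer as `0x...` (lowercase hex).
0x9efc

off 0x00: read 08 a0 as little → 0xa008
  op=0xa008>>11=0x14 ⇒ beq (J)
  imm@[10:0]=0x8 ⇒ $8
  target = base 0x9ef2 + off 0x00 + 2 + imm 8 = 0x9efc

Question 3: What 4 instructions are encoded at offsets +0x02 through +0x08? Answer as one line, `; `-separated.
cpi e, $10; andi e, $22; andi d, $132; bor l, l

+0x02: 0a 2c ⇒ word 0x2c0a (little)
  opcode bits[15:11]=0x5: cpi/RI
  [10:8] rd=4 = e
  [7:0] imm=10 = $10
+0x04: 16 8c ⇒ word 0x8c16 (little)
  opcode bits[15:11]=0x11: andi/RI
  [10:8] rd=4 = e
  [7:0] imm=22 = $22
+0x06: 84 8b ⇒ word 0x8b84 (little)
  opcode bits[15:11]=0x11: andi/RI
  [10:8] rd=3 = d
  [7:0] imm=132 = $132
+0x08: c0 c6 ⇒ word 0xc6c0 (little)
  opcode bits[15:11]=0x18: bor/RR
  [10:8] rd=6 = l
  [7:5] rs=6 = l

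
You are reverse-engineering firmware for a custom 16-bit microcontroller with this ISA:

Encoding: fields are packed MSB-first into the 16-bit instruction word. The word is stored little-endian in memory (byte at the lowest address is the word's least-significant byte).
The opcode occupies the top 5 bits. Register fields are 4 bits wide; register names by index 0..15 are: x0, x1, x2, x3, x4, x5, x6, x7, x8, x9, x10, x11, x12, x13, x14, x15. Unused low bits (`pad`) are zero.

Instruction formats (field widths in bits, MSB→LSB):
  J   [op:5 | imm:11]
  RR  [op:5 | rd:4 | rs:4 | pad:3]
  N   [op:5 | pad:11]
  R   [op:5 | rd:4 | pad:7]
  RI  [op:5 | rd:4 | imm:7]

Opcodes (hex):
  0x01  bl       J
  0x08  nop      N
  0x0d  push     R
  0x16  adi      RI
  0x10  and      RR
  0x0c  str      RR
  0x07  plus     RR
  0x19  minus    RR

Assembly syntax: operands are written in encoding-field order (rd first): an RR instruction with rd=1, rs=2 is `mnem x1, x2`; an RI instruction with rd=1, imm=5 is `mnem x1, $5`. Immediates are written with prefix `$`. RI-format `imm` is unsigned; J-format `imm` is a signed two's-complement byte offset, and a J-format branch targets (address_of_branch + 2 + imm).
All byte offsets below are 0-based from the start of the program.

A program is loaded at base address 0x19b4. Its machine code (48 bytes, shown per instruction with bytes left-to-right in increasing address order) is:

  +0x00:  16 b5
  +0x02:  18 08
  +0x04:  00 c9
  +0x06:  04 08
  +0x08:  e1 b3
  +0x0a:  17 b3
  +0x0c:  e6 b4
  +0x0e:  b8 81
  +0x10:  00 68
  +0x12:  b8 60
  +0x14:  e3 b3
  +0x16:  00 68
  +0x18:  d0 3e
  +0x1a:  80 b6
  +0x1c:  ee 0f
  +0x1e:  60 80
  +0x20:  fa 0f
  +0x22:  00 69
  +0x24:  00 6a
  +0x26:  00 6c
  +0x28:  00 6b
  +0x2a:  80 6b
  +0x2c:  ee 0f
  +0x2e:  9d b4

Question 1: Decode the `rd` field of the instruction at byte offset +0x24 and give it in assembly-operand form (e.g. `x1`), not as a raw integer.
x4

[24] 00 6a → 0x6a00
  top 5b → 0xd → push [R]
  rd: (w>>7)&0xf=0x4 → x4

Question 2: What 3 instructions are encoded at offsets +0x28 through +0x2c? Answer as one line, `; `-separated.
+0x28: 00 6b ⇒ word 0x6b00 (little)
  opcode bits[15:11]=0xd: push/R
  rd: (w>>7)&0xf=0x6 → x6
+0x2a: 80 6b ⇒ word 0x6b80 (little)
  opcode bits[15:11]=0xd: push/R
  rd: (w>>7)&0xf=0x7 → x7
+0x2c: ee 0f ⇒ word 0x0fee (little)
  opcode bits[15:11]=0x1: bl/J
  imm: (w>>0)&0x7ff=0x7ee (s11→-18) → $-18

push x6; push x7; bl $-18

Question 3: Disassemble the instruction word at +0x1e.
and x0, x12

[1e] 60 80 → 0x8060
  opcode bits[15:11]=0x10: and/RR
  [10:7] rd=0 = x0
  [6:3] rs=12 = x12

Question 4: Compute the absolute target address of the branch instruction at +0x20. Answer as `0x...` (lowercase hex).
[20] fa 0f → 0x0ffa
  op=0x0ffa>>11=0x1 ⇒ bl (J)
  imm@[10:0]=0x7fa (s11→-6) ⇒ $-6
  target = base 0x19b4 + off 0x20 + 2 + imm -6 = 0x19d0

0x19d0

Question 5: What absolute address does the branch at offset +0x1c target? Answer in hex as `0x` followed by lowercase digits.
[1c] ee 0f → 0x0fee
  op=0x0fee>>11=0x1 ⇒ bl (J)
  imm: (w>>0)&0x7ff=0x7ee (s11→-18) → $-18
  target = base 0x19b4 + off 0x1c + 2 + imm -18 = 0x19c0

0x19c0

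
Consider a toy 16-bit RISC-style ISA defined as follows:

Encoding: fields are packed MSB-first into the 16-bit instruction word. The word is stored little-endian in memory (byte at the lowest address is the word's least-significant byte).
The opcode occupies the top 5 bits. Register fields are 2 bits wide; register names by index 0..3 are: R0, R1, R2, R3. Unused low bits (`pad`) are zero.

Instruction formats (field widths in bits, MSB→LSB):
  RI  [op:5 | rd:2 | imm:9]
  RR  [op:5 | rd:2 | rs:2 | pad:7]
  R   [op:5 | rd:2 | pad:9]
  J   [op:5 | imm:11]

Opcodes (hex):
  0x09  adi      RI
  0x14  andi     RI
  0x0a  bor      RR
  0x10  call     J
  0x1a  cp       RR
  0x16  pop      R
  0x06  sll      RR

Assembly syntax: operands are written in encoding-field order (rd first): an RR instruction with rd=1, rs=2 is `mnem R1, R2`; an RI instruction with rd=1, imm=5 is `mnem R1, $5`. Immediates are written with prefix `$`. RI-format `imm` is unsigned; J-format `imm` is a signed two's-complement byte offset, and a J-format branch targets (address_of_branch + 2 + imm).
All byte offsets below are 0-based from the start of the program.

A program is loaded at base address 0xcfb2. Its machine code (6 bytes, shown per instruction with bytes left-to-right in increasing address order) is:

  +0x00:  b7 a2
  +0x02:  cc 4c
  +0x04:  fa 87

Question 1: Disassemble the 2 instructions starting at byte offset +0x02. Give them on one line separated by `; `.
+0x02: cc 4c ⇒ word 0x4ccc (little)
  op=0x4ccc>>11=0x9 ⇒ adi (RI)
  rd: (w>>9)&0x3=0x2 → R2
  imm: (w>>0)&0x1ff=0xcc → $204
+0x04: fa 87 ⇒ word 0x87fa (little)
  op=0x87fa>>11=0x10 ⇒ call (J)
  imm: (w>>0)&0x7ff=0x7fa (s11→-6) → $-6

adi R2, $204; call $-6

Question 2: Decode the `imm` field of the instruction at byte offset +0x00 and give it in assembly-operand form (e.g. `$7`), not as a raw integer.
$183

off 0x00: read b7 a2 as little → 0xa2b7
  opcode bits[15:11]=0x14: andi/RI
  rd@[10:9]=0x1 ⇒ R1
  imm@[8:0]=0xb7 ⇒ $183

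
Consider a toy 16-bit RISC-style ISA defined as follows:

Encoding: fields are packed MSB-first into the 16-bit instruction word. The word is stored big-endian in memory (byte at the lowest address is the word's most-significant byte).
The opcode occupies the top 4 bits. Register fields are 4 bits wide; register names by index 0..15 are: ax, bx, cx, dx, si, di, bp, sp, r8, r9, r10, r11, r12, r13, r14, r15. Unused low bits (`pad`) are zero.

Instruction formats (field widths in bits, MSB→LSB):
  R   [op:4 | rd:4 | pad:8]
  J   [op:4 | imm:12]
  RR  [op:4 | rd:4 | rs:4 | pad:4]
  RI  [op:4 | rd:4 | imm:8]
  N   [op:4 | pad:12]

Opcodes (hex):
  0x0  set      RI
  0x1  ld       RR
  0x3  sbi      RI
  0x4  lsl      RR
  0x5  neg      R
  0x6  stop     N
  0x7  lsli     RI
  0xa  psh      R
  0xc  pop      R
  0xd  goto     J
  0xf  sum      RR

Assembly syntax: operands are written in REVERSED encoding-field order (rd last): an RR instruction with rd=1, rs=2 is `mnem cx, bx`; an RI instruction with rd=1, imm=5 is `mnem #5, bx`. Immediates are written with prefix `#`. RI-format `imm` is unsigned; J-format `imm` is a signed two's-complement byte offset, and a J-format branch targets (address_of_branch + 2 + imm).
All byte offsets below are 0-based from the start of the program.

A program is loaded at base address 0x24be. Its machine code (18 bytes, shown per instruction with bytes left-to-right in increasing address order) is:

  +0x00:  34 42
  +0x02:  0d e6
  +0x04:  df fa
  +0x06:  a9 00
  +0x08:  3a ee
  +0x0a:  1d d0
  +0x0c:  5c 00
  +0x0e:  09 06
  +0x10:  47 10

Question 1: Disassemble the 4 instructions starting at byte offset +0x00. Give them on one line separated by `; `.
sbi #66, si; set #230, r13; goto #-6; psh r9

[00] 34 42 → 0x3442
  top 4b → 0x3 → sbi [RI]
  rd: (w>>8)&0xf=0x4 → si
  imm: (w>>0)&0xff=0x42 → #66
[02] 0d e6 → 0x0de6
  top 4b → 0x0 → set [RI]
  rd: (w>>8)&0xf=0xd → r13
  imm: (w>>0)&0xff=0xe6 → #230
[04] df fa → 0xdffa
  top 4b → 0xd → goto [J]
  imm: (w>>0)&0xfff=0xffa (s12→-6) → #-6
[06] a9 00 → 0xa900
  top 4b → 0xa → psh [R]
  rd: (w>>8)&0xf=0x9 → r9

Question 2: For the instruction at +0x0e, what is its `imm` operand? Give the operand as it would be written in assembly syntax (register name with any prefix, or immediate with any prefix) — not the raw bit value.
#6

@+0e  big-endian(09 06) = 0x0906
  op=0x0906>>12=0x0 ⇒ set (RI)
  rd@[11:8]=0x9 ⇒ r9
  imm@[7:0]=0x6 ⇒ #6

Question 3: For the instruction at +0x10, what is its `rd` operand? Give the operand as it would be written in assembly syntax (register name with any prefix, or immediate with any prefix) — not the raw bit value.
sp

+0x10: 47 10 ⇒ word 0x4710 (big)
  opcode bits[15:12]=0x4: lsl/RR
  rd@[11:8]=0x7 ⇒ sp
  rs@[7:4]=0x1 ⇒ bx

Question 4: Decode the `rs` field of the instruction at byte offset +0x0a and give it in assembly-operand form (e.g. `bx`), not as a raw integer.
+0x0a: 1d d0 ⇒ word 0x1dd0 (big)
  top 4b → 0x1 → ld [RR]
  rd@[11:8]=0xd ⇒ r13
  rs@[7:4]=0xd ⇒ r13

r13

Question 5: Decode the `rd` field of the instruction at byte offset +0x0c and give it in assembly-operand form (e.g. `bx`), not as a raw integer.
[0c] 5c 00 → 0x5c00
  op=0x5c00>>12=0x5 ⇒ neg (R)
  rd@[11:8]=0xc ⇒ r12

r12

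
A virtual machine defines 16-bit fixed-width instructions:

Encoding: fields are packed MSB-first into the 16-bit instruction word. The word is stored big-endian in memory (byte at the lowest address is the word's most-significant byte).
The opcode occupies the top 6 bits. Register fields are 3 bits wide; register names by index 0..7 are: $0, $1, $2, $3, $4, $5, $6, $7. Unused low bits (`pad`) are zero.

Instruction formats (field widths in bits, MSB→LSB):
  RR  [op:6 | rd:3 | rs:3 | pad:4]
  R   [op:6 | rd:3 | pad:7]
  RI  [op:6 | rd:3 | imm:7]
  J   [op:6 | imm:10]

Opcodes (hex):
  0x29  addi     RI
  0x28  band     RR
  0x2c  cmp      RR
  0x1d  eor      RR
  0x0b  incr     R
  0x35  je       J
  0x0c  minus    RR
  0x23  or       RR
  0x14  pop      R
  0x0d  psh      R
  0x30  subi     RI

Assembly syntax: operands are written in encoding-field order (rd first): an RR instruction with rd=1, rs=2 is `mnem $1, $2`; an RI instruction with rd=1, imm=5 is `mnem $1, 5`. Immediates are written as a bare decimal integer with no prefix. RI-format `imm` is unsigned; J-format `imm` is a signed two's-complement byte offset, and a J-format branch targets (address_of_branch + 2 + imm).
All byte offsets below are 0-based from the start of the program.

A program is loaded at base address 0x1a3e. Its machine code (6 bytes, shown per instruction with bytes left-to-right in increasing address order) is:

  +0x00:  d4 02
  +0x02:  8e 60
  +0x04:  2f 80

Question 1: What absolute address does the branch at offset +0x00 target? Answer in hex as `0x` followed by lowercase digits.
@+00  big-endian(d4 02) = 0xd402
  opcode bits[15:10]=0x35: je/J
  imm@[9:0]=0x2 ⇒ 2
  target = base 0x1a3e + off 0x00 + 2 + imm 2 = 0x1a42

0x1a42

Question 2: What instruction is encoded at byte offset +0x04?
[04] 2f 80 → 0x2f80
  op=0x2f80>>10=0xb ⇒ incr (R)
  rd@[9:7]=0x7 ⇒ $7

incr $7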